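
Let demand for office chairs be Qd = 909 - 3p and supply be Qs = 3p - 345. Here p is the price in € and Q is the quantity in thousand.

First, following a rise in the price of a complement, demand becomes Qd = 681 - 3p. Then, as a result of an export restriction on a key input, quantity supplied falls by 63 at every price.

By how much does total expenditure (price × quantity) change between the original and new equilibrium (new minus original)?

-34163.25

Solve the original market: 909 - 3p = 3p - 345, hence p = 209 and Q = 282.
After the shift, demand is Qd = 681 - 3p and supply is Qs = 3p - 408.
Equate the new curves: 681 - 3p = 3p - 408, giving 1089 = 6p, p = 181.5, Q = 136.5.
Expenditure moves from 209×282 = 58938 to 181.5×136.5 = 24774.75; change = -34163.25.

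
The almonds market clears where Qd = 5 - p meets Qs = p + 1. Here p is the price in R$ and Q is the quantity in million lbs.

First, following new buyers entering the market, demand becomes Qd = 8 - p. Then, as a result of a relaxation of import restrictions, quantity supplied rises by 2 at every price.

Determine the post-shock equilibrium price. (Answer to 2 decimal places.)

Before the shock: 5 - p = p + 1 ⇒ 4 = 2p ⇒ p = 2, Q = 3.
The new curves are Qd = 8 - p (demand) and Qs = p + 3 (supply).
Equate the new curves: 8 - p = p + 3, giving 5 = 2p, p = 2.5, Q = 5.5.

2.50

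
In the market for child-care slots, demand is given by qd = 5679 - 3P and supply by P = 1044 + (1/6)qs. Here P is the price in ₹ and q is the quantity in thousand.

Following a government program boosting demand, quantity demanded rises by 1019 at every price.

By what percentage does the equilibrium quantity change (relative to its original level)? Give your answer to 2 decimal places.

Initially, 5679 - 3P = 6P - 6264, so 11943 = 9P and P = 1327, q = 1698.
The shock moves the curves to qd = 6698 - 3P and qs = 6P - 6264.
Clearing the new market: 6698 - 3P = 6P - 6264, so P = 12962/9 ≈ 1440.2222 and q = 7132/3 ≈ 2377.3333.
%Δq = (2377.3333 − 1698) / 1698 × 100 = +40.01%.

+40.01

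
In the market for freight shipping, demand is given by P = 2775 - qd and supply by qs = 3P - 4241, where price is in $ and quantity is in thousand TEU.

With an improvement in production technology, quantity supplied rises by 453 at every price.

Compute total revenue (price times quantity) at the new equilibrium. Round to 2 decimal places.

1861020.69

Original equilibrium: 2775 - P = 3P - 4241 gives 7016 = 4P, so P = 1754 and q = 1021.
The new curves are qd = 2775 - P (demand) and qs = 3P - 3788 (supply).
New equilibrium: 2775 - P = 3P - 3788 ⇒ 6563 = 4P ⇒ P = 1640.75, q = 1134.25.
New expenditure = 1640.75 × 1134.25 = 1861020.69.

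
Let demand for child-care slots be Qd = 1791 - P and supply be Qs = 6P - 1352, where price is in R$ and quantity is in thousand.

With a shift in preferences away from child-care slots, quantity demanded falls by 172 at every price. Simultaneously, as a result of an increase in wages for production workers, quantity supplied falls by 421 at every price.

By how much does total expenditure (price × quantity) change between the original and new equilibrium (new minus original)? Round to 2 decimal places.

Before the shock: 1791 - P = 6P - 1352 ⇒ 3143 = 7P ⇒ P = 449, Q = 1342.
With the change applied: demand Qd = 1619 - P, supply Qs = 6P - 1773.
New equilibrium: 1619 - P = 6P - 1773 ⇒ 3392 = 7P ⇒ P = 3392/7 ≈ 484.5714, Q = 7941/7 ≈ 1134.4286.
Expenditure moves from 449×1342 = 602558 to 484.5714×1134.4286 = 549711.6735; change = -52846.33.

-52846.33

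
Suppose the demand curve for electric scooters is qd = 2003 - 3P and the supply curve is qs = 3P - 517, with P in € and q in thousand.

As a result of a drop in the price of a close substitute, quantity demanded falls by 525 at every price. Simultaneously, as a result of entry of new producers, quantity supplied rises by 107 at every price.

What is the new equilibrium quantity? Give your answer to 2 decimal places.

534.00

Solve the original market: 2003 - 3P = 3P - 517, hence P = 420 and q = 743.
With the change applied: demand qd = 1478 - 3P, supply qs = 3P - 410.
Equate the new curves: 1478 - 3P = 3P - 410, giving 1888 = 6P, P = 944/3 ≈ 314.6667, q = 534.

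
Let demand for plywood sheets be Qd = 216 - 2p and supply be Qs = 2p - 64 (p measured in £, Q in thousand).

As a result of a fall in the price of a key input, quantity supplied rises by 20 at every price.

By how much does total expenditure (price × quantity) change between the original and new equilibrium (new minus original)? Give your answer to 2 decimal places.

Initially, 216 - 2p = 2p - 64, so 280 = 4p and p = 70, Q = 76.
After the shift, demand is Qd = 216 - 2p and supply is Qs = 2p - 44.
New equilibrium: 216 - 2p = 2p - 44 ⇒ 260 = 4p ⇒ p = 65, Q = 86.
Expenditure moves from 70×76 = 5320 to 65×86 = 5590; change = +270.00.

+270.00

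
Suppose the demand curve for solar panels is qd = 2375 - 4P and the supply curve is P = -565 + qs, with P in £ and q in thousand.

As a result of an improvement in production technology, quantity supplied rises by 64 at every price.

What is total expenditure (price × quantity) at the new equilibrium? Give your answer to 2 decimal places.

341587.44

Original equilibrium: 2375 - 4P = P + 565 gives 1810 = 5P, so P = 362 and q = 927.
The new curves are qd = 2375 - 4P (demand) and qs = P + 629 (supply).
New equilibrium: 2375 - 4P = P + 629 ⇒ 1746 = 5P ⇒ P = 349.2, q = 978.2.
New expenditure = 349.2 × 978.2 = 341587.44.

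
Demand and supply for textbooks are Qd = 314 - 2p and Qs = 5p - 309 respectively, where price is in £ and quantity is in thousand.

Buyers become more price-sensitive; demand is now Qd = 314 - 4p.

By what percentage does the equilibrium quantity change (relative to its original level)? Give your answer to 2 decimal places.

Initially, 314 - 2p = 5p - 309, so 623 = 7p and p = 89, Q = 136.
With the change applied: demand Qd = 314 - 4p, supply Qs = 5p - 309.
New equilibrium: 314 - 4p = 5p - 309 ⇒ 623 = 9p ⇒ p = 623/9 ≈ 69.2222, Q = 334/9 ≈ 37.1111.
%ΔQ = (37.1111 − 136) / 136 × 100 = -72.71%.

-72.71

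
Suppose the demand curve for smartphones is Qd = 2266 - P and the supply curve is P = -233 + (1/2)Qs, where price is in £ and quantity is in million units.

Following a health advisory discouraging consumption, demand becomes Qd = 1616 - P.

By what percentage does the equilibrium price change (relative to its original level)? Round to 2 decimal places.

-36.11

Initially, 2266 - P = 2P + 466, so 1800 = 3P and P = 600, Q = 1666.
The shock moves the curves to Qd = 1616 - P and Qs = 2P + 466.
Equate the new curves: 1616 - P = 2P + 466, giving 1150 = 3P, P = 1150/3 ≈ 383.3333, Q = 3698/3 ≈ 1232.6667.
%ΔP = (383.3333 − 600) / 600 × 100 = -36.11%.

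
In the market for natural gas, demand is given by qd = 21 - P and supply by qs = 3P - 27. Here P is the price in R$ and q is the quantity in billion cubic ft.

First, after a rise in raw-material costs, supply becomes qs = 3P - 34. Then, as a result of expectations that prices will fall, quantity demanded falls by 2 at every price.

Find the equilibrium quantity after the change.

5.75

Before the shock: 21 - P = 3P - 27 ⇒ 48 = 4P ⇒ P = 12, q = 9.
After the shift, demand is qd = 19 - P and supply is qs = 3P - 34.
New equilibrium: 19 - P = 3P - 34 ⇒ 53 = 4P ⇒ P = 13.25, q = 5.75.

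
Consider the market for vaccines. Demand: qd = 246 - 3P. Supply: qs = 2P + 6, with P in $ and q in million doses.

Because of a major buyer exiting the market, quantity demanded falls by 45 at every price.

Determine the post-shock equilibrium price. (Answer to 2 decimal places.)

39.00

Original equilibrium: 246 - 3P = 2P + 6 gives 240 = 5P, so P = 48 and q = 102.
After the shift, demand is qd = 201 - 3P and supply is qs = 2P + 6.
New equilibrium: 201 - 3P = 2P + 6 ⇒ 195 = 5P ⇒ P = 39, q = 84.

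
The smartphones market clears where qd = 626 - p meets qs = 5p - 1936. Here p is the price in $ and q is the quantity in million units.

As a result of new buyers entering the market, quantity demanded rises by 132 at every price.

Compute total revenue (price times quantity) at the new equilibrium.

Initially, 626 - p = 5p - 1936, so 2562 = 6p and p = 427, q = 199.
The new curves are qd = 758 - p (demand) and qs = 5p - 1936 (supply).
Equate the new curves: 758 - p = 5p - 1936, giving 2694 = 6p, p = 449, q = 309.
New expenditure = 449 × 309 = 138741.

138741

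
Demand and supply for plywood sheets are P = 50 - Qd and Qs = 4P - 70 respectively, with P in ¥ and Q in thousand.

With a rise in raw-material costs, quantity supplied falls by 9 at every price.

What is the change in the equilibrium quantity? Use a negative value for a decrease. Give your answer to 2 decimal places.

-1.80

Original equilibrium: 50 - P = 4P - 70 gives 120 = 5P, so P = 24 and Q = 26.
The shock moves the curves to Qd = 50 - P and Qs = 4P - 79.
Setting them equal: 50 - P = 4P - 79 → 129 = 5P, so P = 25.8 and Q = 24.2.
ΔQ = 24.2 − 26 = -1.80.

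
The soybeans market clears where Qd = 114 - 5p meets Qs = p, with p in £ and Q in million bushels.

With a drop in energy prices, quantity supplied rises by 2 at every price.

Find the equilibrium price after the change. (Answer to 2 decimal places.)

18.67

Original equilibrium: 114 - 5p = p gives 114 = 6p, so p = 19 and Q = 19.
The new curves are Qd = 114 - 5p (demand) and Qs = p + 2 (supply).
Clearing the new market: 114 - 5p = p + 2, so p = 56/3 ≈ 18.6667 and Q = 62/3 ≈ 20.6667.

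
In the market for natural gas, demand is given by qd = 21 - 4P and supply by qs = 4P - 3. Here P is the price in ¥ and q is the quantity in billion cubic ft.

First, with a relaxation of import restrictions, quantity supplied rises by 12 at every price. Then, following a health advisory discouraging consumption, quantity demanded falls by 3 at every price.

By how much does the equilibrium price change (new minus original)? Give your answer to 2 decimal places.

Initially, 21 - 4P = 4P - 3, so 24 = 8P and P = 3, q = 9.
With the change applied: demand qd = 18 - 4P, supply qs = 4P + 9.
New equilibrium: 18 - 4P = 4P + 9 ⇒ 9 = 8P ⇒ P = 1.125, q = 13.5.
ΔP = 1.125 − 3 = -1.88.

-1.88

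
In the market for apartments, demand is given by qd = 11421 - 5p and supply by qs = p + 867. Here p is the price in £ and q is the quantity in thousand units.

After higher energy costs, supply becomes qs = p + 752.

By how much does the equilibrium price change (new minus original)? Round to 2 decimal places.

Original equilibrium: 11421 - 5p = p + 867 gives 10554 = 6p, so p = 1759 and q = 2626.
After the shift, demand is qd = 11421 - 5p and supply is qs = p + 752.
Clearing the new market: 11421 - 5p = p + 752, so p = 10669/6 ≈ 1778.1667 and q = 15181/6 ≈ 2530.1667.
Δp = 1778.1667 − 1759 = +19.17.

+19.17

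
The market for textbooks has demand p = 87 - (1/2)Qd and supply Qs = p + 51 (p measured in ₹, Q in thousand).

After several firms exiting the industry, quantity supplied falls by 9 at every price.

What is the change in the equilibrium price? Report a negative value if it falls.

+3

Initially, 174 - 2p = p + 51, so 123 = 3p and p = 41, Q = 92.
After the shift, demand is Qd = 174 - 2p and supply is Qs = p + 42.
Setting them equal: 174 - 2p = p + 42 → 132 = 3p, so p = 44 and Q = 86.
Δp = 44 − 41 = +3.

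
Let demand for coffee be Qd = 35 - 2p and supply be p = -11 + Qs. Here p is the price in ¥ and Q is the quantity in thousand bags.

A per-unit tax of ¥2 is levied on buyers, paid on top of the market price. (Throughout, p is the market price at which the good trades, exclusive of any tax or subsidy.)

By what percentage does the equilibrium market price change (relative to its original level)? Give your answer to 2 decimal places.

-16.67

Original equilibrium: 35 - 2p = p + 11 gives 24 = 3p, so p = 8 and Q = 19.
Since buyers pay the price plus the tax, the effective demand curve becomes Qd = 31 - 2p.
Setting them equal: 31 - 2p = p + 11 → 20 = 3p, so p = 20/3 ≈ 6.6667 and Q = 53/3 ≈ 17.6667.
%Δp = (6.6667 − 8) / 8 × 100 = -16.67%.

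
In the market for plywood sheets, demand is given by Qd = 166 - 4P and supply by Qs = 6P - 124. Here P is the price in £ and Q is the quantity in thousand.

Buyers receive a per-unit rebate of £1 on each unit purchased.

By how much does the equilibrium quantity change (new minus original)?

Original equilibrium: 166 - 4P = 6P - 124 gives 290 = 10P, so P = 29 and Q = 50.
Since buyers' out-of-pocket price is the market price minus the rebate, the effective demand curve becomes Qd = 170 - 4P.
New equilibrium: 170 - 4P = 6P - 124 ⇒ 294 = 10P ⇒ P = 29.4, Q = 52.4.
ΔQ = 52.4 − 50 = +2.4.

+2.4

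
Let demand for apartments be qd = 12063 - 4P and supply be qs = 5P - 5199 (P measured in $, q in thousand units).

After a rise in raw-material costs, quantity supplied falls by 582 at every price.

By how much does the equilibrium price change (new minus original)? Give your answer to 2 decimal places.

Solve the original market: 12063 - 4P = 5P - 5199, hence P = 1918 and q = 4391.
The new curves are qd = 12063 - 4P (demand) and qs = 5P - 5781 (supply).
New equilibrium: 12063 - 4P = 5P - 5781 ⇒ 17844 = 9P ⇒ P = 5948/3 ≈ 1982.6667, q = 12397/3 ≈ 4132.3333.
ΔP = 1982.6667 − 1918 = +64.67.

+64.67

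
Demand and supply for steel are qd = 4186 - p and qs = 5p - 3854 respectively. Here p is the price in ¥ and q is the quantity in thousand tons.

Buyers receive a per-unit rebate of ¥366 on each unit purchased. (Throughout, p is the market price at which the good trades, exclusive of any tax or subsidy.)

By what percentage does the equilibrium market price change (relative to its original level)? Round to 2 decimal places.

+4.55

Solve the original market: 4186 - p = 5p - 3854, hence p = 1340 and q = 2846.
Since buyers' out-of-pocket price is the market price minus the rebate, the effective demand curve becomes qd = 4552 - p.
Equate the new curves: 4552 - p = 5p - 3854, giving 8406 = 6p, p = 1401, q = 3151.
%Δp = (1401 − 1340) / 1340 × 100 = +4.55%.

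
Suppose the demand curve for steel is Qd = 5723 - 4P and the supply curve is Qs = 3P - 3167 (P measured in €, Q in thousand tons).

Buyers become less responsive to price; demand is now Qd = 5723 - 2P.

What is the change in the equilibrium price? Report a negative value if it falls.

+508

Initially, 5723 - 4P = 3P - 3167, so 8890 = 7P and P = 1270, Q = 643.
After the shift, demand is Qd = 5723 - 2P and supply is Qs = 3P - 3167.
Setting them equal: 5723 - 2P = 3P - 3167 → 8890 = 5P, so P = 1778 and Q = 2167.
ΔP = 1778 − 1270 = +508.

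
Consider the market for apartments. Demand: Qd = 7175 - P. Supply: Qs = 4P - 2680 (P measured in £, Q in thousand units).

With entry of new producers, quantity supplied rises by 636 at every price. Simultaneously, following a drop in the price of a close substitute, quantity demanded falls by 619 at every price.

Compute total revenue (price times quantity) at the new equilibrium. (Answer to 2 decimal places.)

Original equilibrium: 7175 - P = 4P - 2680 gives 9855 = 5P, so P = 1971 and Q = 5204.
With the change applied: demand Qd = 6556 - P, supply Qs = 4P - 2044.
Clearing the new market: 6556 - P = 4P - 2044, so P = 1720 and Q = 4836.
New expenditure = 1720 × 4836 = 8317920.00.

8317920.00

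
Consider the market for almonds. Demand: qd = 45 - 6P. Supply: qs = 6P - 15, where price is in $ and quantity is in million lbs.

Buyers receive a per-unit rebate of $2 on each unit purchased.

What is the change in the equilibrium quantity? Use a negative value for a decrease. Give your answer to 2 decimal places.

+6.00

Solve the original market: 45 - 6P = 6P - 15, hence P = 5 and q = 15.
Since buyers' out-of-pocket price is the market price minus the rebate, the effective demand curve becomes qd = 57 - 6P.
New equilibrium: 57 - 6P = 6P - 15 ⇒ 72 = 12P ⇒ P = 6, q = 21.
Δq = 21 − 15 = +6.00.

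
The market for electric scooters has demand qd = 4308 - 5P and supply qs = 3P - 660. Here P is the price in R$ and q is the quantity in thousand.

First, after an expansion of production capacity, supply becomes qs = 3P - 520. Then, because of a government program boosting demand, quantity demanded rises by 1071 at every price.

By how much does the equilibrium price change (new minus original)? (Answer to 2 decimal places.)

+116.38

Original equilibrium: 4308 - 5P = 3P - 660 gives 4968 = 8P, so P = 621 and q = 1203.
The shock moves the curves to qd = 5379 - 5P and qs = 3P - 520.
New equilibrium: 5379 - 5P = 3P - 520 ⇒ 5899 = 8P ⇒ P = 737.375, q = 1692.125.
ΔP = 737.375 − 621 = +116.38.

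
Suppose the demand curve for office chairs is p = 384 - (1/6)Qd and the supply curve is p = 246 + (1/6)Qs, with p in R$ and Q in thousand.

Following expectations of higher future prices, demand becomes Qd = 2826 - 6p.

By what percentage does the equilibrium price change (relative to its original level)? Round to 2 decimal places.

+13.81

Before the shock: 2304 - 6p = 6p - 1476 ⇒ 3780 = 12p ⇒ p = 315, Q = 414.
After the shift, demand is Qd = 2826 - 6p and supply is Qs = 6p - 1476.
New equilibrium: 2826 - 6p = 6p - 1476 ⇒ 4302 = 12p ⇒ p = 358.5, Q = 675.
%Δp = (358.5 − 315) / 315 × 100 = +13.81%.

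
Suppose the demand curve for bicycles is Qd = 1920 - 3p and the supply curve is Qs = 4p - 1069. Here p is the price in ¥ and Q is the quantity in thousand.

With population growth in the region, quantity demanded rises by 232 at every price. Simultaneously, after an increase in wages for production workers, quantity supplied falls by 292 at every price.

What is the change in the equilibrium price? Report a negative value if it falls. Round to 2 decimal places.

Before the shock: 1920 - 3p = 4p - 1069 ⇒ 2989 = 7p ⇒ p = 427, Q = 639.
The new curves are Qd = 2152 - 3p (demand) and Qs = 4p - 1361 (supply).
Equate the new curves: 2152 - 3p = 4p - 1361, giving 3513 = 7p, p = 3513/7 ≈ 501.8571, Q = 4525/7 ≈ 646.4286.
Δp = 501.8571 − 427 = +74.86.

+74.86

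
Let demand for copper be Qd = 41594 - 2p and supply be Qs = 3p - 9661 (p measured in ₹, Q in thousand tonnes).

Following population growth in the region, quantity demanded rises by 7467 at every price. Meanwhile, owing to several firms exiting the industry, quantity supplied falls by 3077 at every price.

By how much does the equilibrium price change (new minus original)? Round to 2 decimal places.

Initially, 41594 - 2p = 3p - 9661, so 51255 = 5p and p = 10251, Q = 21092.
The new curves are Qd = 49061 - 2p (demand) and Qs = 3p - 12738 (supply).
Clearing the new market: 49061 - 2p = 3p - 12738, so p = 12359.8 and Q = 24341.4.
Δp = 12359.8 − 10251 = +2108.80.

+2108.80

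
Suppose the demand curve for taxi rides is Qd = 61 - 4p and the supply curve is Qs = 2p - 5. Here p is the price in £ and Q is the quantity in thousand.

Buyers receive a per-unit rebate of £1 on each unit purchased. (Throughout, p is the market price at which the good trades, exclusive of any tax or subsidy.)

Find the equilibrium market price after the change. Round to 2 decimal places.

11.67

Solve the original market: 61 - 4p = 2p - 5, hence p = 11 and Q = 17.
Since buyers' out-of-pocket price is the market price minus the rebate, the effective demand curve becomes Qd = 65 - 4p.
Clearing the new market: 65 - 4p = 2p - 5, so p = 35/3 ≈ 11.6667 and Q = 55/3 ≈ 18.3333.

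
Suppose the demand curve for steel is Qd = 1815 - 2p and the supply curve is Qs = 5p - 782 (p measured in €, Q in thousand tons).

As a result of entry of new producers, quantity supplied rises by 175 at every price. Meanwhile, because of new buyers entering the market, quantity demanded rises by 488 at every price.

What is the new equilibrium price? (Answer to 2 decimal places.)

Initially, 1815 - 2p = 5p - 782, so 2597 = 7p and p = 371, Q = 1073.
The new curves are Qd = 2303 - 2p (demand) and Qs = 5p - 607 (supply).
Clearing the new market: 2303 - 2p = 5p - 607, so p = 2910/7 ≈ 415.7143 and Q = 10301/7 ≈ 1471.5714.

415.71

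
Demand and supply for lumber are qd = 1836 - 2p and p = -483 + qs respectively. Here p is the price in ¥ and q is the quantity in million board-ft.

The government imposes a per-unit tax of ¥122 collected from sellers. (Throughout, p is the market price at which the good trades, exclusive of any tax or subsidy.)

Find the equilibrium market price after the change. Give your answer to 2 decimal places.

Before the shock: 1836 - 2p = p + 483 ⇒ 1353 = 3p ⇒ p = 451, q = 934.
Since sellers keep the price net of the tax, the effective supply curve becomes qs = p + 361.
Setting them equal: 1836 - 2p = p + 361 → 1475 = 3p, so p = 1475/3 ≈ 491.6667 and q = 2558/3 ≈ 852.6667.

491.67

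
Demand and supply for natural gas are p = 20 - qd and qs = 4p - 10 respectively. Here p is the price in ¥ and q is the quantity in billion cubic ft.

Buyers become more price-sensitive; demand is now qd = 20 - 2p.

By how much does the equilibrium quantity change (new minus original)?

-4

Original equilibrium: 20 - p = 4p - 10 gives 30 = 5p, so p = 6 and q = 14.
The shock moves the curves to qd = 20 - 2p and qs = 4p - 10.
New equilibrium: 20 - 2p = 4p - 10 ⇒ 30 = 6p ⇒ p = 5, q = 10.
Δq = 10 − 14 = -4.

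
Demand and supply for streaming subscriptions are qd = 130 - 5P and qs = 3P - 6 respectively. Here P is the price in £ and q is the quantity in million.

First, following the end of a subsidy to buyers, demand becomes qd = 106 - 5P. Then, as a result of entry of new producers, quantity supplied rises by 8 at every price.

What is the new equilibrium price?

13

Initially, 130 - 5P = 3P - 6, so 136 = 8P and P = 17, q = 45.
With the change applied: demand qd = 106 - 5P, supply qs = 3P + 2.
Equate the new curves: 106 - 5P = 3P + 2, giving 104 = 8P, P = 13, q = 41.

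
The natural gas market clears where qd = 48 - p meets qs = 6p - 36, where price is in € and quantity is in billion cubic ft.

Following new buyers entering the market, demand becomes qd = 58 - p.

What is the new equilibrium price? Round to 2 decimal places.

13.43

Original equilibrium: 48 - p = 6p - 36 gives 84 = 7p, so p = 12 and q = 36.
With the change applied: demand qd = 58 - p, supply qs = 6p - 36.
Equate the new curves: 58 - p = 6p - 36, giving 94 = 7p, p = 94/7 ≈ 13.4286, q = 312/7 ≈ 44.5714.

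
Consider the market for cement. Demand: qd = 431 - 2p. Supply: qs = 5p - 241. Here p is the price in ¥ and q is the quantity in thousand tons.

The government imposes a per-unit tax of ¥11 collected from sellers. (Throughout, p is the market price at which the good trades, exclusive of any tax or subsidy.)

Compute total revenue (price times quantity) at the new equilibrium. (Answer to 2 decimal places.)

Initially, 431 - 2p = 5p - 241, so 672 = 7p and p = 96, q = 239.
Since sellers keep the price net of the tax, the effective supply curve becomes qs = 5p - 296.
New equilibrium: 431 - 2p = 5p - 296 ⇒ 727 = 7p ⇒ p = 727/7 ≈ 103.8571, q = 1563/7 ≈ 223.2857.
New expenditure = 103.8571 × 223.2857 = 23189.82.

23189.82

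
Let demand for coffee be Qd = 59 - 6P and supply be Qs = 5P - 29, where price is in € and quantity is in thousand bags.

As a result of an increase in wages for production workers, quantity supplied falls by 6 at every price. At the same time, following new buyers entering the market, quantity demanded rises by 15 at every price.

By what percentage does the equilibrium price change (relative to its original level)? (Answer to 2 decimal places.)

Solve the original market: 59 - 6P = 5P - 29, hence P = 8 and Q = 11.
With the change applied: demand Qd = 74 - 6P, supply Qs = 5P - 35.
New equilibrium: 74 - 6P = 5P - 35 ⇒ 109 = 11P ⇒ P = 109/11 ≈ 9.9091, Q = 160/11 ≈ 14.5455.
%ΔP = (9.9091 − 8) / 8 × 100 = +23.86%.

+23.86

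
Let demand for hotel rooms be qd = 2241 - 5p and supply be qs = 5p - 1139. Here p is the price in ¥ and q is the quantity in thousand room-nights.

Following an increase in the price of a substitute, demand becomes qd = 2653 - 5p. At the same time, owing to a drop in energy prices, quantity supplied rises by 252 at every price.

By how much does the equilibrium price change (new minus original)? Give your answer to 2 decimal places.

Original equilibrium: 2241 - 5p = 5p - 1139 gives 3380 = 10p, so p = 338 and q = 551.
The shock moves the curves to qd = 2653 - 5p and qs = 5p - 887.
Clearing the new market: 2653 - 5p = 5p - 887, so p = 354 and q = 883.
Δp = 354 − 338 = +16.00.

+16.00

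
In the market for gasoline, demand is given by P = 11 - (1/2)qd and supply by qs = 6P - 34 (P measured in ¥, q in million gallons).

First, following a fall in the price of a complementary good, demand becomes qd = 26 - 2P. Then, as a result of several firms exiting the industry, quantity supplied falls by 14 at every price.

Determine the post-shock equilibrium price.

Original equilibrium: 22 - 2P = 6P - 34 gives 56 = 8P, so P = 7 and q = 8.
After the shift, demand is qd = 26 - 2P and supply is qs = 6P - 48.
New equilibrium: 26 - 2P = 6P - 48 ⇒ 74 = 8P ⇒ P = 9.25, q = 7.5.

9.25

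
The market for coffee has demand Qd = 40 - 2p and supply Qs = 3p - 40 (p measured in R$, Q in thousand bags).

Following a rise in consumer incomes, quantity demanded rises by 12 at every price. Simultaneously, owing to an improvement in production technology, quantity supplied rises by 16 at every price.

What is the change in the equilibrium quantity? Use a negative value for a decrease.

Initially, 40 - 2p = 3p - 40, so 80 = 5p and p = 16, Q = 8.
After the shift, demand is Qd = 52 - 2p and supply is Qs = 3p - 24.
New equilibrium: 52 - 2p = 3p - 24 ⇒ 76 = 5p ⇒ p = 15.2, Q = 21.6.
ΔQ = 21.6 − 8 = +13.6.

+13.6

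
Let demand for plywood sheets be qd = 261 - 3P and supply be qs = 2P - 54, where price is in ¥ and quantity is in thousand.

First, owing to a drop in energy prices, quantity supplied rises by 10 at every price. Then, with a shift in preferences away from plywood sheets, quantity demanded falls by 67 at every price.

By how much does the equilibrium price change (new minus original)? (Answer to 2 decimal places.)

Original equilibrium: 261 - 3P = 2P - 54 gives 315 = 5P, so P = 63 and q = 72.
The shock moves the curves to qd = 194 - 3P and qs = 2P - 44.
New equilibrium: 194 - 3P = 2P - 44 ⇒ 238 = 5P ⇒ P = 47.6, q = 51.2.
ΔP = 47.6 − 63 = -15.40.

-15.40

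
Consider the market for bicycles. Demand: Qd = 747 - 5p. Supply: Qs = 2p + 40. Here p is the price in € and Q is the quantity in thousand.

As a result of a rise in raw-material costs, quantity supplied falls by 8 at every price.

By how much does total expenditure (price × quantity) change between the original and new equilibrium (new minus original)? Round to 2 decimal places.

-307.10

Initially, 747 - 5p = 2p + 40, so 707 = 7p and p = 101, Q = 242.
The shock moves the curves to Qd = 747 - 5p and Qs = 2p + 32.
Setting them equal: 747 - 5p = 2p + 32 → 715 = 7p, so p = 715/7 ≈ 102.1429 and Q = 1654/7 ≈ 236.2857.
Expenditure moves from 101×242 = 24442 to 102.1429×236.2857 = 24134.8980; change = -307.10.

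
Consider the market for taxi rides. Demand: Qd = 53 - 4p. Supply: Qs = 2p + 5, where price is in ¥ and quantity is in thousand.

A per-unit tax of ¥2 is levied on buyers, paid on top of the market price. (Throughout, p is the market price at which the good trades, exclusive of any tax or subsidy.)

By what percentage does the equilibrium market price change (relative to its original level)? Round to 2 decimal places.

-16.67

Original equilibrium: 53 - 4p = 2p + 5 gives 48 = 6p, so p = 8 and Q = 21.
Since buyers pay the price plus the tax, the effective demand curve becomes Qd = 45 - 4p.
Equate the new curves: 45 - 4p = 2p + 5, giving 40 = 6p, p = 20/3 ≈ 6.6667, Q = 55/3 ≈ 18.3333.
%Δp = (6.6667 − 8) / 8 × 100 = -16.67%.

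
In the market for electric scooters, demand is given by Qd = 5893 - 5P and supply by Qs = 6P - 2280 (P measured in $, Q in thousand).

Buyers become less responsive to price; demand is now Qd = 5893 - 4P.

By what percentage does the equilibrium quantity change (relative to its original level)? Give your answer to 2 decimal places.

+20.47

Original equilibrium: 5893 - 5P = 6P - 2280 gives 8173 = 11P, so P = 743 and Q = 2178.
After the shift, demand is Qd = 5893 - 4P and supply is Qs = 6P - 2280.
New equilibrium: 5893 - 4P = 6P - 2280 ⇒ 8173 = 10P ⇒ P = 817.3, Q = 2623.8.
%ΔQ = (2623.8 − 2178) / 2178 × 100 = +20.47%.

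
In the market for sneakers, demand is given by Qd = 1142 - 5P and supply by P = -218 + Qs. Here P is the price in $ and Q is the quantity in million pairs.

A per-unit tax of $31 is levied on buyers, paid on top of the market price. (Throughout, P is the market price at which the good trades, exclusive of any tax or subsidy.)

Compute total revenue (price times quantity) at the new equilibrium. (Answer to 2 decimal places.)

Before the shock: 1142 - 5P = P + 218 ⇒ 924 = 6P ⇒ P = 154, Q = 372.
Since buyers pay the price plus the tax, the effective demand curve becomes Qd = 987 - 5P.
Setting them equal: 987 - 5P = P + 218 → 769 = 6P, so P = 769/6 ≈ 128.1667 and Q = 2077/6 ≈ 346.1667.
New expenditure = 128.1667 × 346.1667 = 44367.03.

44367.03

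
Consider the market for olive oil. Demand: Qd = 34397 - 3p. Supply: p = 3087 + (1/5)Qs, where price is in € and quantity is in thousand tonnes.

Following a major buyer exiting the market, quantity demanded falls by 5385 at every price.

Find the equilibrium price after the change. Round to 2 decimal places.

5555.88

Before the shock: 34397 - 3p = 5p - 15435 ⇒ 49832 = 8p ⇒ p = 6229, Q = 15710.
The shock moves the curves to Qd = 29012 - 3p and Qs = 5p - 15435.
New equilibrium: 29012 - 3p = 5p - 15435 ⇒ 44447 = 8p ⇒ p = 5555.875, Q = 12344.375.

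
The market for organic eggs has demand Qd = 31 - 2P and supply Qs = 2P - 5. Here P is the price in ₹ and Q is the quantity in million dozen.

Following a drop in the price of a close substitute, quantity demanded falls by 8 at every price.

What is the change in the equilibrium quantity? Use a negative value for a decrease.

-4

Initially, 31 - 2P = 2P - 5, so 36 = 4P and P = 9, Q = 13.
The shock moves the curves to Qd = 23 - 2P and Qs = 2P - 5.
New equilibrium: 23 - 2P = 2P - 5 ⇒ 28 = 4P ⇒ P = 7, Q = 9.
ΔQ = 9 − 13 = -4.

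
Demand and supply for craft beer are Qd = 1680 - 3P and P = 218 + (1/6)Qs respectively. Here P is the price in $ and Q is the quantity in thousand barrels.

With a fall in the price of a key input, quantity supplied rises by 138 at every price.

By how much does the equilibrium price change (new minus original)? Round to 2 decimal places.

Before the shock: 1680 - 3P = 6P - 1308 ⇒ 2988 = 9P ⇒ P = 332, Q = 684.
The new curves are Qd = 1680 - 3P (demand) and Qs = 6P - 1170 (supply).
New equilibrium: 1680 - 3P = 6P - 1170 ⇒ 2850 = 9P ⇒ P = 950/3 ≈ 316.6667, Q = 730.
ΔP = 316.6667 − 332 = -15.33.

-15.33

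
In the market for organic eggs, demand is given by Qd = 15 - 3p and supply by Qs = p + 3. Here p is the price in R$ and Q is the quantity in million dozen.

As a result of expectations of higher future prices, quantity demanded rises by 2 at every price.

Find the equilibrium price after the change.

Original equilibrium: 15 - 3p = p + 3 gives 12 = 4p, so p = 3 and Q = 6.
After the shift, demand is Qd = 17 - 3p and supply is Qs = p + 3.
Clearing the new market: 17 - 3p = p + 3, so p = 3.5 and Q = 6.5.

3.5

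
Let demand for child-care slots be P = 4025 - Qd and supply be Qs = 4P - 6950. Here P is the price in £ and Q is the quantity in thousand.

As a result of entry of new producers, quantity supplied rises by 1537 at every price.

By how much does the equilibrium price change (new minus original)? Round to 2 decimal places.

-307.40

Original equilibrium: 4025 - P = 4P - 6950 gives 10975 = 5P, so P = 2195 and Q = 1830.
After the shift, demand is Qd = 4025 - P and supply is Qs = 4P - 5413.
Setting them equal: 4025 - P = 4P - 5413 → 9438 = 5P, so P = 1887.6 and Q = 2137.4.
ΔP = 1887.6 − 2195 = -307.40.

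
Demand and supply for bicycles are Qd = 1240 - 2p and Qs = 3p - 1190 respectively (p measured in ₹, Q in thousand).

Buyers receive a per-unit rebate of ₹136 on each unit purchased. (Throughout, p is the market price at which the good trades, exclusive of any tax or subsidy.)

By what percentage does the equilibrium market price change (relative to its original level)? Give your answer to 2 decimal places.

+11.19

Solve the original market: 1240 - 2p = 3p - 1190, hence p = 486 and Q = 268.
Since buyers' out-of-pocket price is the market price minus the rebate, the effective demand curve becomes Qd = 1512 - 2p.
Equate the new curves: 1512 - 2p = 3p - 1190, giving 2702 = 5p, p = 540.4, Q = 431.2.
%Δp = (540.4 − 486) / 486 × 100 = +11.19%.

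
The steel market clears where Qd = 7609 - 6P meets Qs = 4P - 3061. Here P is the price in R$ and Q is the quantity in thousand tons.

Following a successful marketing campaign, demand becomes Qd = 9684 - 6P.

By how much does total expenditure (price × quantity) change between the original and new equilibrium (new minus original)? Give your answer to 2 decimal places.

+1308287.50

Original equilibrium: 7609 - 6P = 4P - 3061 gives 10670 = 10P, so P = 1067 and Q = 1207.
The shock moves the curves to Qd = 9684 - 6P and Qs = 4P - 3061.
Clearing the new market: 9684 - 6P = 4P - 3061, so P = 1274.5 and Q = 2037.
Expenditure moves from 1067×1207 = 1287869 to 1274.5×2037 = 2596156.5; change = +1308287.50.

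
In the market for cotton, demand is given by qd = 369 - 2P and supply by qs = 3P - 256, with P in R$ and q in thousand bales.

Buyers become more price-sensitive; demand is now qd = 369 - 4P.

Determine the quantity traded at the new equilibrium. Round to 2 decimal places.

Original equilibrium: 369 - 2P = 3P - 256 gives 625 = 5P, so P = 125 and q = 119.
The new curves are qd = 369 - 4P (demand) and qs = 3P - 256 (supply).
Equate the new curves: 369 - 4P = 3P - 256, giving 625 = 7P, P = 625/7 ≈ 89.2857, q = 83/7 ≈ 11.8571.

11.86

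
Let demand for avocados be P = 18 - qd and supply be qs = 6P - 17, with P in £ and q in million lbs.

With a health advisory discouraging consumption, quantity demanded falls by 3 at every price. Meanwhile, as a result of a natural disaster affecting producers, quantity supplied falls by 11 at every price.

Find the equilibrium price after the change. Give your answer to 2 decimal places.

6.14

Before the shock: 18 - P = 6P - 17 ⇒ 35 = 7P ⇒ P = 5, q = 13.
With the change applied: demand qd = 15 - P, supply qs = 6P - 28.
New equilibrium: 15 - P = 6P - 28 ⇒ 43 = 7P ⇒ P = 43/7 ≈ 6.1429, q = 62/7 ≈ 8.8571.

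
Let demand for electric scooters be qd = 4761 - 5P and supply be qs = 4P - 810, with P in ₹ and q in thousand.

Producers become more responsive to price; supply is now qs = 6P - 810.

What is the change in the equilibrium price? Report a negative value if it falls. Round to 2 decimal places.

Initially, 4761 - 5P = 4P - 810, so 5571 = 9P and P = 619, q = 1666.
The shock moves the curves to qd = 4761 - 5P and qs = 6P - 810.
Equate the new curves: 4761 - 5P = 6P - 810, giving 5571 = 11P, P = 5571/11 ≈ 506.4545, q = 24516/11 ≈ 2228.7273.
ΔP = 506.4545 − 619 = -112.55.

-112.55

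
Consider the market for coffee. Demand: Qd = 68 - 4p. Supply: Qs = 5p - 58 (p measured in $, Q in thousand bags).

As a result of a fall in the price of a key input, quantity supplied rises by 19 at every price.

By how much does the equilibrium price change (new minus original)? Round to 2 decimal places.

-2.11

Before the shock: 68 - 4p = 5p - 58 ⇒ 126 = 9p ⇒ p = 14, Q = 12.
The shock moves the curves to Qd = 68 - 4p and Qs = 5p - 39.
New equilibrium: 68 - 4p = 5p - 39 ⇒ 107 = 9p ⇒ p = 107/9 ≈ 11.8889, Q = 184/9 ≈ 20.4444.
Δp = 11.8889 − 14 = -2.11.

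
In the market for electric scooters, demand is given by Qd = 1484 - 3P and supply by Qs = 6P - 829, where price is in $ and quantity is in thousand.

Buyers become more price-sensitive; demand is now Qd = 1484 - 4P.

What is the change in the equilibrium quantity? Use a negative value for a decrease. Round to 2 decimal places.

Initially, 1484 - 3P = 6P - 829, so 2313 = 9P and P = 257, Q = 713.
The shock moves the curves to Qd = 1484 - 4P and Qs = 6P - 829.
Equate the new curves: 1484 - 4P = 6P - 829, giving 2313 = 10P, P = 231.3, Q = 558.8.
ΔQ = 558.8 − 713 = -154.20.

-154.20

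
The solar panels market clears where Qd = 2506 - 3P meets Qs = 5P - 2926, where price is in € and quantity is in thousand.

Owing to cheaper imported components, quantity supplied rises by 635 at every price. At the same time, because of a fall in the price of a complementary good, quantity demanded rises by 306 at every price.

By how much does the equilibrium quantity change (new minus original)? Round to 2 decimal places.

Original equilibrium: 2506 - 3P = 5P - 2926 gives 5432 = 8P, so P = 679 and Q = 469.
The new curves are Qd = 2812 - 3P (demand) and Qs = 5P - 2291 (supply).
Setting them equal: 2812 - 3P = 5P - 2291 → 5103 = 8P, so P = 637.875 and Q = 898.375.
ΔQ = 898.375 − 469 = +429.38.

+429.38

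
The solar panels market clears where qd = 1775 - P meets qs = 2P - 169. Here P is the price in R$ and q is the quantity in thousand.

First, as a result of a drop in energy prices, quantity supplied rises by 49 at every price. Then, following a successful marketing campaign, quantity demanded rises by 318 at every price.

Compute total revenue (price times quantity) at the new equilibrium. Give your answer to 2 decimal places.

999784.22

Solve the original market: 1775 - P = 2P - 169, hence P = 648 and q = 1127.
The shock moves the curves to qd = 2093 - P and qs = 2P - 120.
Setting them equal: 2093 - P = 2P - 120 → 2213 = 3P, so P = 2213/3 ≈ 737.6667 and q = 4066/3 ≈ 1355.3333.
New expenditure = 737.6667 × 1355.3333 = 999784.22.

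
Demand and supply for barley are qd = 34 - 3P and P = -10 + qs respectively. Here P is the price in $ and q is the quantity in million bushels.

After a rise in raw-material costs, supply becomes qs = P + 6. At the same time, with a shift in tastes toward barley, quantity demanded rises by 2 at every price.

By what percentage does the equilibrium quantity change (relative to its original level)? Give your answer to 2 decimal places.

-15.63

Before the shock: 34 - 3P = P + 10 ⇒ 24 = 4P ⇒ P = 6, q = 16.
The shock moves the curves to qd = 36 - 3P and qs = P + 6.
New equilibrium: 36 - 3P = P + 6 ⇒ 30 = 4P ⇒ P = 7.5, q = 13.5.
%Δq = (13.5 − 16) / 16 × 100 = -15.63%.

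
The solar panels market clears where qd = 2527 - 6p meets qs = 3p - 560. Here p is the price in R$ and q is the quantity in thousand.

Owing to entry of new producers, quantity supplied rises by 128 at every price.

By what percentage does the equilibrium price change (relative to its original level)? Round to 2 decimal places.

-4.15

Before the shock: 2527 - 6p = 3p - 560 ⇒ 3087 = 9p ⇒ p = 343, q = 469.
The shock moves the curves to qd = 2527 - 6p and qs = 3p - 432.
New equilibrium: 2527 - 6p = 3p - 432 ⇒ 2959 = 9p ⇒ p = 2959/9 ≈ 328.7778, q = 1663/3 ≈ 554.3333.
%Δp = (328.7778 − 343) / 343 × 100 = -4.15%.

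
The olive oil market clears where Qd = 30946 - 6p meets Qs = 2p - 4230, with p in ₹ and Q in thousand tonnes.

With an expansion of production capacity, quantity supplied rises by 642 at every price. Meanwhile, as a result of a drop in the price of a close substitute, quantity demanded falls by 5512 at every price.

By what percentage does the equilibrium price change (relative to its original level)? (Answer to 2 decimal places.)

-17.49

Initially, 30946 - 6p = 2p - 4230, so 35176 = 8p and p = 4397, Q = 4564.
After the shift, demand is Qd = 25434 - 6p and supply is Qs = 2p - 3588.
Clearing the new market: 25434 - 6p = 2p - 3588, so p = 3627.75 and Q = 3667.5.
%Δp = (3627.75 − 4397) / 4397 × 100 = -17.49%.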